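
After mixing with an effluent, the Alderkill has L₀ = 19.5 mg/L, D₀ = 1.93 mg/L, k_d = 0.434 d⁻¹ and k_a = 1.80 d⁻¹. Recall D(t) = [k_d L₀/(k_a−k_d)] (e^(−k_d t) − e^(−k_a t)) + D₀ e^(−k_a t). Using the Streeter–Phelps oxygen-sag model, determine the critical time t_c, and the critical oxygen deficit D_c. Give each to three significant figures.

t_c ≈ 0.768 d; D_c ≈ 3.37 mg/L

At the critical point dD/dt = 0, so k_d L₀ e^(−k_d t) = k_a D. Substituting D(t) from the Streeter–Phelps equation and solving for t gives
t_c = ln[(k_a/k_d)(1 − D₀(k_a−k_d)/(k_d L₀))] / (k_a−k_d).
Here k_a−k_d = 1.366 d⁻¹ and 1 − D₀(k_a−k_d)/(k_d L₀) = 1 − 1.93×1.366/(0.434×19.5) = 0.6885, so
t_c = ln(4.147 × 0.6885) / 1.366 = 1.049 / 1.366 = 0.7681 d.
L(t_c) = L₀ e^(−k_d t_c) = 19.5 × 0.7165 = 13.97 mg/L, and at the critical point k_a D_c = k_d L, so D_c = (0.434/1.80) × 13.97 = 3.369 mg/L.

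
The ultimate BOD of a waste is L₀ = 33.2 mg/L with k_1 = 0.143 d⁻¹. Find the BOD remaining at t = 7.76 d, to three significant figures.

L_t = L₀ e^(−k_1 t) = 33.2 × e^(−0.143×7.76) = 33.2 × 0.3297 = 10.94 mg/L.

L ≈ 10.9 mg/L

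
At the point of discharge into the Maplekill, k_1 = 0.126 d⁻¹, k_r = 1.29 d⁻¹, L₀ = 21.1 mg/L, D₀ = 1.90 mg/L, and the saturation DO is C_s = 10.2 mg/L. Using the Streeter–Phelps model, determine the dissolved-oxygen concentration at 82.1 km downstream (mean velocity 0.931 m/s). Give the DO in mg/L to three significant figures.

DO ≈ 8.29 mg/L

Travel time t = x/v = 82.1 km / (0.931 m/s) = 82100 m / 0.931 m/s = 88180 s = 1.021 d.
k_1 L₀/(k_r−k_1) = 0.126×21.1/(1.29−0.126) = 2.659/1.164 = 2.284 mg/L.
e^(−k_1 t) = e^(−0.126×1.021) = 0.8793; e^(−k_r t) = e^(−1.29×1.021) = 0.2680.
D = 2.284 × (0.8793 − 0.2680) + 1.90 × 0.2680 = 1.396 + 0.5093 = 1.905 mg/L.
DO = C_s − D = 10.2 − 1.905 = 8.295 mg/L.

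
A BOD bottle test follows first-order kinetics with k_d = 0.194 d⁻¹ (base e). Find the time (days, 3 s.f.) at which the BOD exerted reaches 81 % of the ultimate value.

y/L₀ = 1 − e^(−k_d t) = 0.81 ⇒ e^(−k_d t) = 0.190
t = −ln(0.190) / 0.194 = 1.661 / 0.194 = 8.560 d.

t ≈ 8.56 d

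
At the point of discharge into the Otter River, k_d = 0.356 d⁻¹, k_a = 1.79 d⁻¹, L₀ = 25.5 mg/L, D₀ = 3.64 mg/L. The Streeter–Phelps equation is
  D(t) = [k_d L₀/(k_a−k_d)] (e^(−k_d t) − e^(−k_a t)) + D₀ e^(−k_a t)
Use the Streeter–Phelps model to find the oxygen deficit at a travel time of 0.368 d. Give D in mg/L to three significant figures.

k_d L₀/(k_a−k_d) = 0.356×25.5/(1.79−0.356) = 9.078/1.434 = 6.331 mg/L.
e^(−k_d t) = e^(−0.356×0.3680) = 0.8772; e^(−k_a t) = e^(−1.79×0.3680) = 0.5175.
D = 6.331 × (0.8772 − 0.5175) + 3.64 × 0.5175 = 2.277 + 1.884 = 4.161 mg/L.

D ≈ 4.16 mg/L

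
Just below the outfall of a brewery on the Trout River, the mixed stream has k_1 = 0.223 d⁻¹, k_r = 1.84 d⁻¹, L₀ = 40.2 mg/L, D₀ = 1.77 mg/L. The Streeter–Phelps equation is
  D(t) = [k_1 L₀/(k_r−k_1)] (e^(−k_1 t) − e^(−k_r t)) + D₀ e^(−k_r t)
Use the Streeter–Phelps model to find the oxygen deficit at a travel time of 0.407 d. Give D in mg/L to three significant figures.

D ≈ 3.28 mg/L

k_1 L₀/(k_r−k_1) = 0.223×40.2/(1.84−0.223) = 8.965/1.617 = 5.544 mg/L.
e^(−k_1 t) = e^(−0.223×0.4070) = 0.9132; e^(−k_r t) = e^(−1.84×0.4070) = 0.4729.
D = 5.544 × (0.9132 − 0.4729) + 1.77 × 0.4729 = 2.441 + 0.8370 = 3.278 mg/L.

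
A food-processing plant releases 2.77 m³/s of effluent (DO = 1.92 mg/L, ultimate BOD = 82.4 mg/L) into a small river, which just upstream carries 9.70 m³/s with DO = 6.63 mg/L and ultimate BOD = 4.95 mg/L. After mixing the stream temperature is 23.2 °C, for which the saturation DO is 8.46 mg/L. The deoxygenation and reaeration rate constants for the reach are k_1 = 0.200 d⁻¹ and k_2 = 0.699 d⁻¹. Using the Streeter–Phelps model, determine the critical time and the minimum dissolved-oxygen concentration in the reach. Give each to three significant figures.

Mixed DO = (9.70×6.63 + 2.77×1.92)/(9.70+2.77) = 69.63/12.47 = 5.584 mg/L.
Mixed L₀ = (9.70×4.95 + 2.77×82.4)/(12.47) = 276.3/12.47 = 22.15 mg/L.
Initial deficit D₀ = C_s − DO₀ = 8.46 − 5.584 = 2.876 mg/L.
t_c = (1/0.4990) ln[(0.699/0.200)(1 − 2.876×0.4990/(0.200×22.15))] = 2.004 × ln(2.363) = 1.723 d.
D_c = (0.200/0.699) × 22.15 × e^(−0.200×1.723) = 0.2861 × 22.15 × 0.7085 = 4.491 mg/L.
Minimum DO = 8.46 − 4.491 = 3.969 mg/L.

t_c ≈ 1.72 d; minimum DO ≈ 3.97 mg/L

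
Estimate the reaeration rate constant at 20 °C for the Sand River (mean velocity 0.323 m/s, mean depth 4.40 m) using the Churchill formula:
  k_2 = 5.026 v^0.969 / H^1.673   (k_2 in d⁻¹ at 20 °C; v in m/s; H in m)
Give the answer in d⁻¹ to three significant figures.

k_2 = 5.026 × 0.323^0.969 / 4.40^1.673 = 5.026 × 0.3345 / 11.93 = 0.1410 d⁻¹.

k_2 ≈ 0.141 d⁻¹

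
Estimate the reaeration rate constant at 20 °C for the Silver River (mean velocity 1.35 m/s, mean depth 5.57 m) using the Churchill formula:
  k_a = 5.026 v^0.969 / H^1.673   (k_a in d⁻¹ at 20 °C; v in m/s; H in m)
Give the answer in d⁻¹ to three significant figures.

k_a = 5.026 × 1.35^0.969 / 5.57^1.673 = 5.026 × 1.337 / 17.69 = 0.3799 d⁻¹.

k_a ≈ 0.380 d⁻¹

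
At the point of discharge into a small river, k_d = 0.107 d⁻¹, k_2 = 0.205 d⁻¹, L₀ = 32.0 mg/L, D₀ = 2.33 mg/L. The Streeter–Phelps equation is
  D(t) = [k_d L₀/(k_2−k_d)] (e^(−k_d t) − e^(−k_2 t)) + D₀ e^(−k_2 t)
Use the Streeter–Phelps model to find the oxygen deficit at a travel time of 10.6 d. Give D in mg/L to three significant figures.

D ≈ 7.53 mg/L

k_d L₀/(k_2−k_d) = 0.107×32.0/(0.205−0.107) = 3.424/0.09800 = 34.94 mg/L.
e^(−k_d t) = e^(−0.107×10.60) = 0.3217; e^(−k_2 t) = e^(−0.205×10.60) = 0.1138.
D = 34.94 × (0.3217 − 0.1138) + 2.33 × 0.1138 = 7.262 + 0.2652 = 7.527 mg/L.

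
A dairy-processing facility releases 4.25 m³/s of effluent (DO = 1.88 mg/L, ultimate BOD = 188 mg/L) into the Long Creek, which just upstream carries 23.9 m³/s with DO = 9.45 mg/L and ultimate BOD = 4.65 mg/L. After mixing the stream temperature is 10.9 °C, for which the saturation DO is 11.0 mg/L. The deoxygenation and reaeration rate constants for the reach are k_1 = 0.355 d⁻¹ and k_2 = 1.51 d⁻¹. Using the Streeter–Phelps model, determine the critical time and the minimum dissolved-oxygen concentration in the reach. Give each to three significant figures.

Mixed DO = (23.9×9.45 + 4.25×1.88)/(23.9+4.25) = 233.8/28.15 = 8.307 mg/L.
Mixed L₀ = (23.9×4.65 + 4.25×188)/(28.15) = 910.1/28.15 = 32.33 mg/L.
Initial deficit D₀ = C_s − DO₀ = 11.0 − 8.307 = 2.693 mg/L.
t_c = (1/1.155) ln[(1.51/0.355)(1 − 2.693×1.155/(0.355×32.33))] = 0.8658 × ln(3.101) = 0.9798 d.
D_c = (0.355/1.51) × 32.33 × e^(−0.355×0.9798) = 0.2351 × 32.33 × 0.7062 = 5.368 mg/L.
Minimum DO = 11.0 − 5.368 = 5.632 mg/L.

t_c ≈ 0.980 d; minimum DO ≈ 5.63 mg/L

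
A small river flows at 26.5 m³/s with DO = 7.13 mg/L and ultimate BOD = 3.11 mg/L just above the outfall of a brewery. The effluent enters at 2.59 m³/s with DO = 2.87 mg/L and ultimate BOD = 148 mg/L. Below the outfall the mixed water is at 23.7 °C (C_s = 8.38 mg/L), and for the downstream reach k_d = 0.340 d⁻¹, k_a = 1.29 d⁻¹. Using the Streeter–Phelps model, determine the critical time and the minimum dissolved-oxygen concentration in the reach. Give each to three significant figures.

t_c ≈ 1.05 d; minimum DO ≈ 5.43 mg/L

Mixed DO = (26.5×7.13 + 2.59×2.87)/(26.5+2.59) = 196.4/29.09 = 6.751 mg/L.
Mixed L₀ = (26.5×3.11 + 2.59×148)/(29.09) = 465.7/29.09 = 16.01 mg/L.
Initial deficit D₀ = C_s − DO₀ = 8.38 − 6.751 = 1.629 mg/L.
t_c = (1/0.9500) ln[(1.29/0.340)(1 − 1.629×0.9500/(0.340×16.01))] = 1.053 × ln(2.715) = 1.051 d.
D_c = (0.340/1.29) × 16.01 × e^(−0.340×1.051) = 0.2636 × 16.01 × 0.6994 = 2.951 mg/L.
Minimum DO = 8.38 − 2.951 = 5.429 mg/L.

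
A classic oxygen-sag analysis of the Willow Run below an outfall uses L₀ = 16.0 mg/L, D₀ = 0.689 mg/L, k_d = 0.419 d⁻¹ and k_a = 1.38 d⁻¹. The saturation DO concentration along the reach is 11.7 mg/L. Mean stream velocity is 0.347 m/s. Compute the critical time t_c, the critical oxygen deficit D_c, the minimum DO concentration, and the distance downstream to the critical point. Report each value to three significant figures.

t_c ≈ 1.13 d; D_c ≈ 3.02 mg/L; min DO ≈ 8.68 mg/L; x_c ≈ 33.9 km

With k_a/k_d = 3.294 and 1 − D₀(k_a−k_d)/(k_d L₀) = 0.9012,
t_c = ln(3.294 × 0.9012) / (1.38 − 0.419) = ln(2.968) / 0.9610 = 1.088/0.9610 = 1.132 d.
D_c = (k_d/k_a) L₀ e^(−k_d t_c) = (0.419/1.38) × 16.0 × e^(−0.419×1.132) = 0.3036 × 16.0 × 0.6223 = 3.023 mg/L.
Minimum DO = C_s − D_c = 11.7 − 3.023 = 8.677 mg/L.
x_c = v t_c = 0.347 m/s × 1.132 d × 86400 s/d = 33940 m ≈ 33.9 km.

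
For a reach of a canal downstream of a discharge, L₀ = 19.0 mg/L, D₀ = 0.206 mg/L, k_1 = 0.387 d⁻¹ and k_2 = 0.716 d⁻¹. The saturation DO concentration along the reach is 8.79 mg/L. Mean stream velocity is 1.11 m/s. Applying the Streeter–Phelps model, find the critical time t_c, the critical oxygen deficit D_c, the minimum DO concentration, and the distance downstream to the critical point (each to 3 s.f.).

With k_2/k_1 = 1.850 and 1 − D₀(k_2−k_1)/(k_1 L₀) = 0.9908,
t_c = ln(1.850 × 0.9908) / (0.716 − 0.387) = ln(1.833) / 0.3290 = 0.6060/0.3290 = 1.842 d.
D_c = (k_1/k_2) L₀ e^(−k_1 t_c) = (0.387/0.716) × 19.0 × e^(−0.387×1.842) = 0.5405 × 19.0 × 0.4903 = 5.035 mg/L.
Minimum DO = C_s − D_c = 8.79 − 5.035 = 3.755 mg/L.
x_c = v t_c = 1.11 m/s × 1.842 d × 86400 s/d = 176600 m ≈ 177 km.

t_c ≈ 1.84 d; D_c ≈ 5.03 mg/L; min DO ≈ 3.76 mg/L; x_c ≈ 177 km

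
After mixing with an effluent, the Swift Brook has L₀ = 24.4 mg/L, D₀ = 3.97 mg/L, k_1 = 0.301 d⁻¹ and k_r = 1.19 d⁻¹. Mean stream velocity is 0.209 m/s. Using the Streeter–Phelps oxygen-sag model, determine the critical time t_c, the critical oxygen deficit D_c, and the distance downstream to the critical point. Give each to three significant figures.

t_c ≈ 0.809 d; D_c ≈ 4.84 mg/L; x_c ≈ 14.6 km

With k_r/k_1 = 3.953 and 1 − D₀(k_r−k_1)/(k_1 L₀) = 0.5195,
t_c = ln(3.953 × 0.5195) / (1.19 − 0.301) = ln(2.054) / 0.8890 = 0.7196/0.8890 = 0.8095 d.
L(t_c) = L₀ e^(−k_1 t_c) = 24.4 × 0.7838 = 19.12 mg/L, and at the critical point k_r D_c = k_1 L, so D_c = (0.301/1.19) × 19.12 = 4.837 mg/L.
x_c = v t_c = 0.209 m/s × 0.8095 d × 86400 s/d = 14620 m ≈ 14.6 km.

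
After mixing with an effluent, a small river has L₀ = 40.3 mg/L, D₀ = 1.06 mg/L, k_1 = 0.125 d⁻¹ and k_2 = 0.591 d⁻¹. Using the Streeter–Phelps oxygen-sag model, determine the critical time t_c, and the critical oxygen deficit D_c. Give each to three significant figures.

t_c ≈ 3.11 d; D_c ≈ 5.78 mg/L

At the critical point dD/dt = 0, so k_1 L₀ e^(−k_1 t) = k_2 D. Substituting D(t) from the Streeter–Phelps equation and solving for t gives
t_c = ln[(k_2/k_1)(1 − D₀(k_2−k_1)/(k_1 L₀))] / (k_2−k_1).
Here k_2−k_1 = 0.4660 d⁻¹ and 1 − D₀(k_2−k_1)/(k_1 L₀) = 1 − 1.06×0.4660/(0.125×40.3) = 0.9019, so
t_c = ln(4.728 × 0.9019) / 0.4660 = 1.450 / 0.4660 = 3.112 d.
D_c = (k_1/k_2) L₀ e^(−k_1 t_c) = (0.125/0.591) × 40.3 × e^(−0.125×3.112) = 0.2115 × 40.3 × 0.6777 = 5.777 mg/L.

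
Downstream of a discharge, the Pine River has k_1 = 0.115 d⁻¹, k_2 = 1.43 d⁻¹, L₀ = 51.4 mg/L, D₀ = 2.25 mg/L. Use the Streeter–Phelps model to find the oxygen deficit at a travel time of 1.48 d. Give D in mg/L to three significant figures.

k_1 L₀/(k_2−k_1) = 0.115×51.4/(1.43−0.115) = 5.911/1.315 = 4.495 mg/L.
e^(−k_1 t) = e^(−0.115×1.480) = 0.8435; e^(−k_2 t) = e^(−1.43×1.480) = 0.1205.
D = 4.495 × (0.8435 − 0.1205) + 2.25 × 0.1205 = 3.250 + 0.2710 = 3.521 mg/L.

D ≈ 3.52 mg/L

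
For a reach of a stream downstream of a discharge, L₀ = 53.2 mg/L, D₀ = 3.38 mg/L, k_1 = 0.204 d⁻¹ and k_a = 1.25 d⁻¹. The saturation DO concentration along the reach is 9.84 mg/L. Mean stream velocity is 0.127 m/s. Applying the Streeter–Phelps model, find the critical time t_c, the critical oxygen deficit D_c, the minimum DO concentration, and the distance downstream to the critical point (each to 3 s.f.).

t_c = [1/(k_a−k_1)] ln[(k_a/k_1)(1 − D₀(k_a−k_1)/(k_1 L₀))]
= [1/(1.25−0.204)] ln[(1.25/0.204)(1 − 3.38×1.046/(0.204×53.2))]
= (1/1.046) ln[6.127 × 0.6742] = 0.9560 × ln(4.131) = 0.9560 × 1.419 = 1.356 d.
L(t_c) = L₀ e^(−k_1 t_c) = 53.2 × 0.7583 = 40.34 mg/L, and at the critical point k_a D_c = k_1 L, so D_c = (0.204/1.25) × 40.34 = 6.584 mg/L.
Minimum DO = C_s − D_c = 9.84 − 6.584 = 3.256 mg/L.
x_c = v t_c = 0.127 m/s × 1.356 d × 86400 s/d = 14880 m ≈ 14.9 km.

t_c ≈ 1.36 d; D_c ≈ 6.58 mg/L; min DO ≈ 3.26 mg/L; x_c ≈ 14.9 km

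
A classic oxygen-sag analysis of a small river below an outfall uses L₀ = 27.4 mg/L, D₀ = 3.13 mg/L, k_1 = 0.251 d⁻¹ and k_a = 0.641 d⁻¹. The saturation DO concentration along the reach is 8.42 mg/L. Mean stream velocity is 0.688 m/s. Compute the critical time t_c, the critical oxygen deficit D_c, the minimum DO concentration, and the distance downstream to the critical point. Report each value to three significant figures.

t_c ≈ 1.90 d; D_c ≈ 6.65 mg/L; min DO ≈ 1.77 mg/L; x_c ≈ 113 km

t_c = [1/(k_a−k_1)] ln[(k_a/k_1)(1 − D₀(k_a−k_1)/(k_1 L₀))]
= [1/(0.641−0.251)] ln[(0.641/0.251)(1 − 3.13×0.3900/(0.251×27.4))]
= (1/0.3900) ln[2.554 × 0.8225] = 2.564 × ln(2.101) = 2.564 × 0.7422 = 1.903 d.
L(t_c) = L₀ e^(−k_1 t_c) = 27.4 × 0.6202 = 16.99 mg/L, and at the critical point k_a D_c = k_1 L, so D_c = (0.251/0.641) × 16.99 = 6.655 mg/L.
Minimum DO = C_s − D_c = 8.42 − 6.655 = 1.765 mg/L.
x_c = v t_c = 0.688 m/s × 1.903 d × 86400 s/d = 113100 m ≈ 113 km.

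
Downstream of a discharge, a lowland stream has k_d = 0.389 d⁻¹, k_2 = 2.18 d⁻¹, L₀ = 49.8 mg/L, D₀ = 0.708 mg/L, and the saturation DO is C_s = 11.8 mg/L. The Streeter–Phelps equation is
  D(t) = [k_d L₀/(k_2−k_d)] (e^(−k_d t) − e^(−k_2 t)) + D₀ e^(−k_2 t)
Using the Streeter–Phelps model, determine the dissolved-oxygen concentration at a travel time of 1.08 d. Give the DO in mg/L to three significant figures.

k_d L₀/(k_2−k_d) = 0.389×49.8/(2.18−0.389) = 19.37/1.791 = 10.82 mg/L.
e^(−k_d t) = e^(−0.389×1.080) = 0.6570; e^(−k_2 t) = e^(−2.18×1.080) = 0.09495.
D = 10.82 × (0.6570 − 0.09495) + 0.708 × 0.09495 = 6.079 + 0.06722 = 6.146 mg/L.
DO = C_s − D = 11.8 − 6.146 = 5.654 mg/L.

DO ≈ 5.65 mg/L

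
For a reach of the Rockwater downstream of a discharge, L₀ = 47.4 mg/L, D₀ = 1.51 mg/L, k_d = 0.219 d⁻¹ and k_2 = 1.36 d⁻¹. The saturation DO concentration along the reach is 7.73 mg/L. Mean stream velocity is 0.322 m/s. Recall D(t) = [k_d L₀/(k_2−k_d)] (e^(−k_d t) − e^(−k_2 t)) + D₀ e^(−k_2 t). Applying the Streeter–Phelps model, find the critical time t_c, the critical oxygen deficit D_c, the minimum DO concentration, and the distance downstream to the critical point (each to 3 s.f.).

t_c ≈ 1.44 d; D_c ≈ 5.57 mg/L; min DO ≈ 2.16 mg/L; x_c ≈ 40.1 km

With k_2/k_d = 6.210 and 1 − D₀(k_2−k_d)/(k_d L₀) = 0.8340,
t_c = ln(6.210 × 0.8340) / (1.36 − 0.219) = ln(5.179) / 1.141 = 1.645/1.141 = 1.441 d.
D_c = (k_d/k_2) L₀ e^(−k_d t_c) = (0.219/1.36) × 47.4 × e^(−0.219×1.441) = 0.1610 × 47.4 × 0.7293 = 5.567 mg/L.
Minimum DO = C_s − D_c = 7.73 − 5.567 = 2.163 mg/L.
x_c = v t_c = 0.322 m/s × 1.441 d × 86400 s/d = 40100 m ≈ 40.1 km.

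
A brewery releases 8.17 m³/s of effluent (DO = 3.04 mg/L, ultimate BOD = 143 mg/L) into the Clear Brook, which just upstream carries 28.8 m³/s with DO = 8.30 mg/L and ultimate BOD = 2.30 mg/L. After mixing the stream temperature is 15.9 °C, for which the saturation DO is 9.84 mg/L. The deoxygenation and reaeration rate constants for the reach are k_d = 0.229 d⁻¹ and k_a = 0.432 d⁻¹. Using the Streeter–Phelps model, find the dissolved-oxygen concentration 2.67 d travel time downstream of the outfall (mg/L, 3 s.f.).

DO ≈ 0.435 mg/L

Mixed DO = (28.8×8.30 + 8.17×3.04)/(28.8+8.17) = 263.9/36.97 = 7.138 mg/L.
Mixed L₀ = (28.8×2.30 + 8.17×143)/(36.97) = 1235/36.97 = 33.39 mg/L.
Initial deficit D₀ = C_s − DO₀ = 9.84 − 7.138 = 2.702 mg/L.
D(2.67) = [0.229×33.39/(0.432−0.229)](e^(−0.229×2.67) − e^(−0.432×2.67)) + 2.702 e^(−0.432×2.67)
= 37.67 × (0.5426 − 0.3155) + 2.702 × 0.3155 = 9.405 mg/L.
DO = 9.84 − 9.405 = 0.4352 mg/L.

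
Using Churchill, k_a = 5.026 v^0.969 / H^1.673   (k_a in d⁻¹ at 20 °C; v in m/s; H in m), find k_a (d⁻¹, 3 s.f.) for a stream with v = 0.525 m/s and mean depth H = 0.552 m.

k_a ≈ 7.27 d⁻¹

k_a = 5.026 × 0.525^0.969 / 0.552^1.673 = 5.026 × 0.5356 / 0.3701 = 7.274 d⁻¹.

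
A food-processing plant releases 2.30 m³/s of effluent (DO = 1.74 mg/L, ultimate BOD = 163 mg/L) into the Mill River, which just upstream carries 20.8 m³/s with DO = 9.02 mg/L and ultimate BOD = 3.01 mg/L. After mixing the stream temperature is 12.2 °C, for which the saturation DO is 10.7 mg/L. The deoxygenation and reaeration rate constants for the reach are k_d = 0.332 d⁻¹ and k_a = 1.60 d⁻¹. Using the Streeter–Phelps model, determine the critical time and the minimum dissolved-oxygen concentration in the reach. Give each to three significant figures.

Mixed DO = (20.8×9.02 + 2.30×1.74)/(20.8+2.30) = 191.6/23.10 = 8.295 mg/L.
Mixed L₀ = (20.8×3.01 + 2.30×163)/(23.10) = 437.5/23.10 = 18.94 mg/L.
Initial deficit D₀ = C_s − DO₀ = 10.7 − 8.295 = 2.405 mg/L.
t_c = (1/1.268) ln[(1.60/0.332)(1 − 2.405×1.268/(0.332×18.94))] = 0.7886 × ln(2.482) = 0.7170 d.
D_c = (0.332/1.60) × 18.94 × e^(−0.332×0.7170) = 0.2075 × 18.94 × 0.7882 = 3.098 mg/L.
Minimum DO = 10.7 − 3.098 = 7.602 mg/L.

t_c ≈ 0.717 d; minimum DO ≈ 7.60 mg/L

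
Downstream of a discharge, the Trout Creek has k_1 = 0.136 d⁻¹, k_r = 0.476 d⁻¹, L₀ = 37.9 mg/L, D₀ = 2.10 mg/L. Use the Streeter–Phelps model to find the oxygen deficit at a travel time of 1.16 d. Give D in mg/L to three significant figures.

D ≈ 5.43 mg/L

k_1 L₀/(k_r−k_1) = 0.136×37.9/(0.476−0.136) = 5.154/0.3400 = 15.16 mg/L.
e^(−k_1 t) = e^(−0.136×1.160) = 0.8541; e^(−k_r t) = e^(−0.476×1.160) = 0.5757.
D = 15.16 × (0.8541 − 0.5757) + 2.10 × 0.5757 = 4.220 + 1.209 = 5.429 mg/L.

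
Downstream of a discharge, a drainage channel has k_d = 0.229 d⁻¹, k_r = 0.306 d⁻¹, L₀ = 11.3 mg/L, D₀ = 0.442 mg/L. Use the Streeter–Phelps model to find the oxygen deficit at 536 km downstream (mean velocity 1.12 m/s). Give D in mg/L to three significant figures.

D ≈ 3.36 mg/L

Travel time t = x/v = 536 km / (1.12 m/s) = 536000 m / 1.12 m/s = 478600 s = 5.539 d.
k_d L₀/(k_r−k_d) = 0.229×11.3/(0.306−0.229) = 2.588/0.07700 = 33.61 mg/L.
e^(−k_d t) = e^(−0.229×5.539) = 0.2813; e^(−k_r t) = e^(−0.306×5.539) = 0.1836.
D = 33.61 × (0.2813 − 0.1836) + 0.442 × 0.1836 = 3.282 + 0.08116 = 3.363 mg/L.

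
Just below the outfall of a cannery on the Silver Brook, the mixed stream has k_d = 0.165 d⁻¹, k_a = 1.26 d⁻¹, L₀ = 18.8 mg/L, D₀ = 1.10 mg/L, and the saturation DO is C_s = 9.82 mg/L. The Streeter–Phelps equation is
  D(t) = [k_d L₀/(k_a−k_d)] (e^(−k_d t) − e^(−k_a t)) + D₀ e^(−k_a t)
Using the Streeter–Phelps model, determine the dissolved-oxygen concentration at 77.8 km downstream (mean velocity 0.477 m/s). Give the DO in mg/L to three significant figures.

DO ≈ 7.91 mg/L

Travel time t = x/v = 77.8 km / (0.477 m/s) = 77800 m / 0.477 m/s = 163100 s = 1.888 d.
k_d L₀/(k_a−k_d) = 0.165×18.8/(1.26−0.165) = 3.102/1.095 = 2.833 mg/L.
e^(−k_d t) = e^(−0.165×1.888) = 0.7324; e^(−k_a t) = e^(−1.26×1.888) = 0.09268.
D = 2.833 × (0.7324 − 0.09268) + 1.10 × 0.09268 = 1.812 + 0.1020 = 1.914 mg/L.
DO = C_s − D = 9.82 − 1.914 = 7.906 mg/L.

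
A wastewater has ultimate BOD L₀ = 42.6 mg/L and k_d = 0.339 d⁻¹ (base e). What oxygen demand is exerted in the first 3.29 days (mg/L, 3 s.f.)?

y_t = L₀(1 − e^(−k_d t)) = 42.6 × (1 − e^(−0.339×3.29))
= 42.6 × (1 − 0.3278) = 42.6 × 0.6722 = 28.64 mg/L.

y ≈ 28.6 mg/L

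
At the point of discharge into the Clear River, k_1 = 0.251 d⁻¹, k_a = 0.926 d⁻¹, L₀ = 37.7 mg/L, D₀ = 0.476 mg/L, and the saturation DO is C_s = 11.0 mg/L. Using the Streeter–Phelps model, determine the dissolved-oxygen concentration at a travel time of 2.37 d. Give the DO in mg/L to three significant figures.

k_1 L₀/(k_a−k_1) = 0.251×37.7/(0.926−0.251) = 9.463/0.6750 = 14.02 mg/L.
e^(−k_1 t) = e^(−0.251×2.370) = 0.5516; e^(−k_a t) = e^(−0.926×2.370) = 0.1114.
D = 14.02 × (0.5516 − 0.1114) + 0.476 × 0.1114 = 6.172 + 0.05303 = 6.225 mg/L.
DO = C_s − D = 11.0 − 6.225 = 4.775 mg/L.

DO ≈ 4.78 mg/L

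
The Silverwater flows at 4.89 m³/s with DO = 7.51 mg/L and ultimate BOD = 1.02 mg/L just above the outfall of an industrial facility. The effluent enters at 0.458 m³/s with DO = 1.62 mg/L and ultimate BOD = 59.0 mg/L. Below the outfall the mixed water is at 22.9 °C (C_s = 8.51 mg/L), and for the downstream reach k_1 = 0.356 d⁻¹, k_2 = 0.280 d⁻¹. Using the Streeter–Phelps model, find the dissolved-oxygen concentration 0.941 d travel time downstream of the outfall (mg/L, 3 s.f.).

DO ≈ 5.87 mg/L

Mixed DO = (4.89×7.51 + 0.458×1.62)/(4.89+0.458) = 37.47/5.348 = 7.006 mg/L.
Mixed L₀ = (4.89×1.02 + 0.458×59.0)/(5.348) = 32.01/5.348 = 5.985 mg/L.
Initial deficit D₀ = C_s − DO₀ = 8.51 − 7.006 = 1.504 mg/L.
D(0.941) = [0.356×5.985/(0.280−0.356)](e^(−0.356×0.941) − e^(−0.280×0.941)) + 1.504 e^(−0.280×0.941)
= -28.04 × (0.7153 − 0.7684) + 1.504 × 0.7684 = 2.643 mg/L.
DO = 8.51 − 2.643 = 5.867 mg/L.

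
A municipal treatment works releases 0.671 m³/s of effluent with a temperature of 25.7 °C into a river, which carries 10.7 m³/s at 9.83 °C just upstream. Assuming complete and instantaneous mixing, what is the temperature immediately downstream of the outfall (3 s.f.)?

10.8 °C

Flow-weighted mixing: C = (Q_r C_r + Q_w C_w)/(Q_r + Q_w)
= (10.7×9.83 + 0.671×25.7)/(10.7 + 0.671) = 122.4/11.37 = 10.77 °C.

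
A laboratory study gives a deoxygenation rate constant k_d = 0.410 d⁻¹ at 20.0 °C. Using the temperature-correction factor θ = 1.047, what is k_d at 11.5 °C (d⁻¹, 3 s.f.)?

k_d(T₂) = k_d(T₁) · θ^(T₂−T₁) = 0.410 × 1.047^(11.5−20.0)
= 0.410 × 1.047^-8.50 = 0.410 × 0.6768 = 0.2775 d⁻¹.

k_d ≈ 0.277 d⁻¹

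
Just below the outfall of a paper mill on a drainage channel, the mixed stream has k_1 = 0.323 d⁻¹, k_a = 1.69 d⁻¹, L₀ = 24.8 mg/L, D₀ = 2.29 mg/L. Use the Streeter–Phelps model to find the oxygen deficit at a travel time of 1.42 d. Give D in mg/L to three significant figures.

D ≈ 3.38 mg/L

k_1 L₀/(k_a−k_1) = 0.323×24.8/(1.69−0.323) = 8.010/1.367 = 5.860 mg/L.
e^(−k_1 t) = e^(−0.323×1.420) = 0.6321; e^(−k_a t) = e^(−1.69×1.420) = 0.09074.
D = 5.860 × (0.6321 − 0.09074) + 2.29 × 0.09074 = 3.172 + 0.2078 = 3.380 mg/L.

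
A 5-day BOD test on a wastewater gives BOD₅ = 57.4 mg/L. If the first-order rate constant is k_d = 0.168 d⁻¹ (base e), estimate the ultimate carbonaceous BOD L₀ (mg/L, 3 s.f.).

BOD₅ = L₀(1 − e^(−5k_d)) ⇒ L₀ = BOD₅ / (1 − e^(−5×0.168))
= 57.4 / (1 − 0.4317) = 57.4 / 0.5683 = 101.0 mg/L.

L₀ ≈ 101 mg/L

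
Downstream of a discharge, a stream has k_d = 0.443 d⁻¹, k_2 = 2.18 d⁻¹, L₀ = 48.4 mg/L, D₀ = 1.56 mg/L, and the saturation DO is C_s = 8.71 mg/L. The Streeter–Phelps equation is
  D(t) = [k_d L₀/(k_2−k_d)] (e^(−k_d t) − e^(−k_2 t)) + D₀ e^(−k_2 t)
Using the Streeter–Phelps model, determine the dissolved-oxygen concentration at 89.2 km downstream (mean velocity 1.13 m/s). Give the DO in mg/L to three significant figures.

Travel time t = x/v = 89.2 km / (1.13 m/s) = 89200 m / 1.13 m/s = 78940 s = 0.9136 d.
k_d L₀/(k_2−k_d) = 0.443×48.4/(2.18−0.443) = 21.44/1.737 = 12.34 mg/L.
e^(−k_d t) = e^(−0.443×0.9136) = 0.6672; e^(−k_2 t) = e^(−2.18×0.9136) = 0.1365.
D = 12.34 × (0.6672 − 0.1365) + 1.56 × 0.1365 = 6.551 + 0.2129 = 6.764 mg/L.
DO = C_s − D = 8.71 − 6.764 = 1.946 mg/L.

DO ≈ 1.95 mg/L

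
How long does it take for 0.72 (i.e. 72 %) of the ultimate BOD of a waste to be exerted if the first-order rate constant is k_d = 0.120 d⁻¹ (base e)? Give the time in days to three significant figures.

t ≈ 10.6 d

y/L₀ = 1 − e^(−k_d t) = 0.72 ⇒ e^(−k_d t) = 0.280
t = −ln(0.280) / 0.120 = 1.273 / 0.120 = 10.61 d.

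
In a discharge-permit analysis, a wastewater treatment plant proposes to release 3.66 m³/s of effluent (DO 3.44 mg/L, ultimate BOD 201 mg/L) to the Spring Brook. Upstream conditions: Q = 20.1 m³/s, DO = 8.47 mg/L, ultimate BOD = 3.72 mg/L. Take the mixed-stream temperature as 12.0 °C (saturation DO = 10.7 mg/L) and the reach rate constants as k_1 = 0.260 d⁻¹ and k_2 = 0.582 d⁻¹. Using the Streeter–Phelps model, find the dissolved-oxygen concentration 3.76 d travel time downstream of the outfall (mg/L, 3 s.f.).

DO ≈ 3.09 mg/L

Mixed DO = (20.1×8.47 + 3.66×3.44)/(20.1+3.66) = 182.8/23.76 = 7.695 mg/L.
Mixed L₀ = (20.1×3.72 + 3.66×201)/(23.76) = 810.4/23.76 = 34.11 mg/L.
Initial deficit D₀ = C_s − DO₀ = 10.7 − 7.695 = 3.005 mg/L.
D(3.76) = [0.260×34.11/(0.582−0.260)](e^(−0.260×3.76) − e^(−0.582×3.76)) + 3.005 e^(−0.582×3.76)
= 27.54 × (0.3762 − 0.1121) + 3.005 × 0.1121 = 7.611 mg/L.
DO = 10.7 − 7.611 = 3.089 mg/L.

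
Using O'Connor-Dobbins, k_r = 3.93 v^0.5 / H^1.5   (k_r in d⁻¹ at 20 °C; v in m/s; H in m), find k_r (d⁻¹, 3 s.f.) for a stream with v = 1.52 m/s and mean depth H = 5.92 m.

k_r = 3.93 × 1.52^0.5 / 5.92^1.5 = 3.93 × 1.233 / 14.40 = 0.3364 d⁻¹.

k_r ≈ 0.336 d⁻¹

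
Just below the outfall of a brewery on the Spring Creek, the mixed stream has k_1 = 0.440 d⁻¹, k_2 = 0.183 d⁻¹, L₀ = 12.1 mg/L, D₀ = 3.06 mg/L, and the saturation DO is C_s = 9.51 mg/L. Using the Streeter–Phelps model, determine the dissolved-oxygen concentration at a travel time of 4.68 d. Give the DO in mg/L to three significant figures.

DO ≈ 2.06 mg/L

k_1 L₀/(k_2−k_1) = 0.440×12.1/(0.183−0.440) = 5.324/-0.2570 = -20.72 mg/L.
e^(−k_1 t) = e^(−0.440×4.680) = 0.1276; e^(−k_2 t) = e^(−0.183×4.680) = 0.4247.
D = -20.72 × (0.1276 − 0.4247) + 3.06 × 0.4247 = 6.155 + 1.299 = 7.455 mg/L.
DO = C_s − D = 9.51 − 7.455 = 2.055 mg/L.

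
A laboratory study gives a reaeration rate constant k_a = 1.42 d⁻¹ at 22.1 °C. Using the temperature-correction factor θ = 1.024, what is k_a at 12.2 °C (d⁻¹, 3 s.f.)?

k_a ≈ 1.12 d⁻¹

k_a(T₂) = k_a(T₁) · θ^(T₂−T₁) = 1.42 × 1.024^(12.2−22.1)
= 1.42 × 1.024^-9.90 = 1.42 × 0.7907 = 1.123 d⁻¹.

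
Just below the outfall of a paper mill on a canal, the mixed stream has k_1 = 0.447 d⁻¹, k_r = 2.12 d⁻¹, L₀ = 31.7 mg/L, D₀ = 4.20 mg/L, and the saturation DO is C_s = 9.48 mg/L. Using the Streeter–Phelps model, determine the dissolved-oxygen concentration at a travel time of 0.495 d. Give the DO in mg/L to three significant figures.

DO ≈ 4.19 mg/L

k_1 L₀/(k_r−k_1) = 0.447×31.7/(2.12−0.447) = 14.17/1.673 = 8.470 mg/L.
e^(−k_1 t) = e^(−0.447×0.4950) = 0.8015; e^(−k_r t) = e^(−2.12×0.4950) = 0.3501.
D = 8.470 × (0.8015 − 0.3501) + 4.20 × 0.3501 = 3.823 + 1.471 = 5.293 mg/L.
DO = C_s − D = 9.48 − 5.293 = 4.187 mg/L.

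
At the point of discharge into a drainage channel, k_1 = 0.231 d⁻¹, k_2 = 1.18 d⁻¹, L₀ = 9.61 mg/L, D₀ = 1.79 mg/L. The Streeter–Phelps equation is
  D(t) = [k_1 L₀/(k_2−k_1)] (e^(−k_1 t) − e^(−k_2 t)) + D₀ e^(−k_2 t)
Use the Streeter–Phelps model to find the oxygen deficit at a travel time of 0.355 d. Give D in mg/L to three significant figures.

D ≈ 1.79 mg/L

k_1 L₀/(k_2−k_1) = 0.231×9.61/(1.18−0.231) = 2.220/0.9490 = 2.339 mg/L.
e^(−k_1 t) = e^(−0.231×0.3550) = 0.9213; e^(−k_2 t) = e^(−1.18×0.3550) = 0.6578.
D = 2.339 × (0.9213 − 0.6578) + 1.79 × 0.6578 = 0.6164 + 1.177 = 1.794 mg/L.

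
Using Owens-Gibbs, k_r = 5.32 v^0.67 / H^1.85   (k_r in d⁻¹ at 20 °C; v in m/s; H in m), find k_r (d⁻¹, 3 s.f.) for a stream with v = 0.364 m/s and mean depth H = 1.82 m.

k_r ≈ 0.893 d⁻¹

k_r = 5.32 × 0.364^0.67 / 1.82^1.85 = 5.32 × 0.5081 / 3.028 = 0.8927 d⁻¹.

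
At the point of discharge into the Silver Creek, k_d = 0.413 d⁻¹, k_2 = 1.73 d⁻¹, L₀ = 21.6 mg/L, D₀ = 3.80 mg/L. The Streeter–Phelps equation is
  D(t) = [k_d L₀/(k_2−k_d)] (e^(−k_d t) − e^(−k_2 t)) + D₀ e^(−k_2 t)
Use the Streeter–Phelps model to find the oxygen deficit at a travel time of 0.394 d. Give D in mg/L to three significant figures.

D ≈ 4.25 mg/L

k_d L₀/(k_2−k_d) = 0.413×21.6/(1.73−0.413) = 8.921/1.317 = 6.774 mg/L.
e^(−k_d t) = e^(−0.413×0.3940) = 0.8498; e^(−k_2 t) = e^(−1.73×0.3940) = 0.5058.
D = 6.774 × (0.8498 − 0.5058) + 3.80 × 0.5058 = 2.330 + 1.922 = 4.252 mg/L.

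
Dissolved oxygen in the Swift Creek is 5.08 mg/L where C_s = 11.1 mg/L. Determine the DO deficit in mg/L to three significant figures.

D = C_s − C = 11.1 − 5.08 = 6.02 mg/L.

D ≈ 6.02 mg/L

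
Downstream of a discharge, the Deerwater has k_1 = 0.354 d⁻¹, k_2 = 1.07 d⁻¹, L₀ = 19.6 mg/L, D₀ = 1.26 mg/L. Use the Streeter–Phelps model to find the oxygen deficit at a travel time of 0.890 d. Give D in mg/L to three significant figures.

k_1 L₀/(k_2−k_1) = 0.354×19.6/(1.07−0.354) = 6.938/0.7160 = 9.691 mg/L.
e^(−k_1 t) = e^(−0.354×0.8900) = 0.7297; e^(−k_2 t) = e^(−1.07×0.8900) = 0.3859.
D = 9.691 × (0.7297 − 0.3859) + 1.26 × 0.3859 = 3.332 + 0.4862 = 3.819 mg/L.

D ≈ 3.82 mg/L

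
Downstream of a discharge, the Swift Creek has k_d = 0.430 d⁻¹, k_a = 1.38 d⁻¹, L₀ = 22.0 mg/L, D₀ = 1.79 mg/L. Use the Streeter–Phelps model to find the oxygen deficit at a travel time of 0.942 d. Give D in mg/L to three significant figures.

k_d L₀/(k_a−k_d) = 0.430×22.0/(1.38−0.430) = 9.460/0.9500 = 9.958 mg/L.
e^(−k_d t) = e^(−0.430×0.9420) = 0.6669; e^(−k_a t) = e^(−1.38×0.9420) = 0.2725.
D = 9.958 × (0.6669 − 0.2725) + 1.79 × 0.2725 = 3.927 + 0.4879 = 4.415 mg/L.

D ≈ 4.42 mg/L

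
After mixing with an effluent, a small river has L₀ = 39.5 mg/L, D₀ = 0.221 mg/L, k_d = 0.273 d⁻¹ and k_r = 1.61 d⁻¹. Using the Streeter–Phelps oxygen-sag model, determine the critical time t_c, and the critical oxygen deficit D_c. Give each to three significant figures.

t_c ≈ 1.31 d; D_c ≈ 4.69 mg/L

t_c = [1/(k_r−k_d)] ln[(k_r/k_d)(1 − D₀(k_r−k_d)/(k_d L₀))]
= [1/(1.61−0.273)] ln[(1.61/0.273)(1 − 0.221×1.337/(0.273×39.5))]
= (1/1.337) ln[5.897 × 0.9726] = 0.7479 × ln(5.736) = 0.7479 × 1.747 = 1.306 d.
D_c = (k_d/k_r) L₀ e^(−k_d t_c) = (0.273/1.61) × 39.5 × e^(−0.273×1.306) = 0.1696 × 39.5 × 0.7000 = 4.689 mg/L.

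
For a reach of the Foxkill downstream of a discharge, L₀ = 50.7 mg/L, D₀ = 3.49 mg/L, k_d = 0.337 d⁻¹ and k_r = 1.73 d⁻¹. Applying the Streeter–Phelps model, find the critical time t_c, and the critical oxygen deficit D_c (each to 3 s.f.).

At the critical point dD/dt = 0, so k_d L₀ e^(−k_d t) = k_r D. Substituting D(t) from the Streeter–Phelps equation and solving for t gives
t_c = ln[(k_r/k_d)(1 − D₀(k_r−k_d)/(k_d L₀))] / (k_r−k_d).
Here k_r−k_d = 1.393 d⁻¹ and 1 − D₀(k_r−k_d)/(k_d L₀) = 1 − 3.49×1.393/(0.337×50.7) = 0.7155, so
t_c = ln(5.134 × 0.7155) / 1.393 = 1.301 / 1.393 = 0.9339 d.
L(t_c) = L₀ e^(−k_d t_c) = 50.7 × 0.7300 = 37.01 mg/L, and at the critical point k_r D_c = k_d L, so D_c = (0.337/1.73) × 37.01 = 7.209 mg/L.

t_c ≈ 0.934 d; D_c ≈ 7.21 mg/L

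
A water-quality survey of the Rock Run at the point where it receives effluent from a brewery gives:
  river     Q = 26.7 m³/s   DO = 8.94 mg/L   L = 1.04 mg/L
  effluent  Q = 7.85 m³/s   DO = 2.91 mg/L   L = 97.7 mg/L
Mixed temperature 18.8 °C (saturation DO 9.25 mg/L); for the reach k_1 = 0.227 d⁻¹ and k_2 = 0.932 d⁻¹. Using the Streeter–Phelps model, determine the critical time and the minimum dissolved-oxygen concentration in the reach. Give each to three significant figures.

t_c ≈ 1.64 d; minimum DO ≈ 5.39 mg/L

Mixed DO = (26.7×8.94 + 7.85×2.91)/(26.7+7.85) = 261.5/34.55 = 7.570 mg/L.
Mixed L₀ = (26.7×1.04 + 7.85×97.7)/(34.55) = 794.7/34.55 = 23.00 mg/L.
Initial deficit D₀ = C_s − DO₀ = 9.25 − 7.570 = 1.680 mg/L.
t_c = (1/0.7050) ln[(0.932/0.227)(1 − 1.680×0.7050/(0.227×23.00))] = 1.418 × ln(3.174) = 1.638 d.
D_c = (0.227/0.932) × 23.00 × e^(−0.227×1.638) = 0.2436 × 23.00 × 0.6894 = 3.862 mg/L.
Minimum DO = 9.25 − 3.862 = 5.388 mg/L.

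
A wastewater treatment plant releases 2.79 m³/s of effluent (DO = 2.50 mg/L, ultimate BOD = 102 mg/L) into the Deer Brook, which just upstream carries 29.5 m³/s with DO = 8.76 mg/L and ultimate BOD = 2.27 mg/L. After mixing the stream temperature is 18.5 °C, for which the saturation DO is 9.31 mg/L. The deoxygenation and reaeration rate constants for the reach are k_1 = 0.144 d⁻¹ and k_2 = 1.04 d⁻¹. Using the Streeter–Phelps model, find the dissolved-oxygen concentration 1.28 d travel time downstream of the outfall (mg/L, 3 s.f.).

DO ≈ 8.03 mg/L

Mixed DO = (29.5×8.76 + 2.79×2.50)/(29.5+2.79) = 265.4/32.29 = 8.219 mg/L.
Mixed L₀ = (29.5×2.27 + 2.79×102)/(32.29) = 351.5/32.29 = 10.89 mg/L.
Initial deficit D₀ = C_s − DO₀ = 9.31 − 8.219 = 1.091 mg/L.
D(1.28) = [0.144×10.89/(1.04−0.144)](e^(−0.144×1.28) − e^(−1.04×1.28)) + 1.091 e^(−1.04×1.28)
= 1.750 × (0.8317 − 0.2642) + 1.091 × 0.2642 = 1.281 mg/L.
DO = 9.31 − 1.281 = 8.029 mg/L.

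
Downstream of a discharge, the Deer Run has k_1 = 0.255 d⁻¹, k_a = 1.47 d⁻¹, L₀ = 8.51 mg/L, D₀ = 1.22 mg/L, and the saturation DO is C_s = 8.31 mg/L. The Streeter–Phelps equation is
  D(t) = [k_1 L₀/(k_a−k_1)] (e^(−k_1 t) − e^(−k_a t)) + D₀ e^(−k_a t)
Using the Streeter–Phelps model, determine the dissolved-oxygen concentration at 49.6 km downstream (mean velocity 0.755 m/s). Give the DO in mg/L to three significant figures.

DO ≈ 7.02 mg/L

Travel time t = x/v = 49.6 km / (0.755 m/s) = 49600 m / 0.755 m/s = 65700 s = 0.7604 d.
k_1 L₀/(k_a−k_1) = 0.255×8.51/(1.47−0.255) = 2.170/1.215 = 1.786 mg/L.
e^(−k_1 t) = e^(−0.255×0.7604) = 0.8237; e^(−k_a t) = e^(−1.47×0.7604) = 0.3270.
D = 1.786 × (0.8237 − 0.3270) + 1.22 × 0.3270 = 0.8872 + 0.3990 = 1.286 mg/L.
DO = C_s − D = 8.31 − 1.286 = 7.024 mg/L.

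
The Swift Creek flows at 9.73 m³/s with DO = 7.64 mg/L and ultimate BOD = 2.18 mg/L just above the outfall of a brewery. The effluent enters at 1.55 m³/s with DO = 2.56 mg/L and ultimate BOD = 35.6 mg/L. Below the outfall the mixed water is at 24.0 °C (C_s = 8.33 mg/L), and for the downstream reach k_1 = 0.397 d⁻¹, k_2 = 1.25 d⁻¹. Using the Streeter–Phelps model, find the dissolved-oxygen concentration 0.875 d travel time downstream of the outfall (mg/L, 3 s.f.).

Mixed DO = (9.73×7.64 + 1.55×2.56)/(9.73+1.55) = 78.31/11.28 = 6.942 mg/L.
Mixed L₀ = (9.73×2.18 + 1.55×35.6)/(11.28) = 76.39/11.28 = 6.772 mg/L.
Initial deficit D₀ = C_s − DO₀ = 8.33 − 6.942 = 1.388 mg/L.
D(0.875) = [0.397×6.772/(1.25−0.397)](e^(−0.397×0.875) − e^(−1.25×0.875)) + 1.388 e^(−1.25×0.875)
= 3.152 × (0.7065 − 0.3350) + 1.388 × 0.3350 = 1.636 mg/L.
DO = 8.33 − 1.636 = 6.694 mg/L.

DO ≈ 6.69 mg/L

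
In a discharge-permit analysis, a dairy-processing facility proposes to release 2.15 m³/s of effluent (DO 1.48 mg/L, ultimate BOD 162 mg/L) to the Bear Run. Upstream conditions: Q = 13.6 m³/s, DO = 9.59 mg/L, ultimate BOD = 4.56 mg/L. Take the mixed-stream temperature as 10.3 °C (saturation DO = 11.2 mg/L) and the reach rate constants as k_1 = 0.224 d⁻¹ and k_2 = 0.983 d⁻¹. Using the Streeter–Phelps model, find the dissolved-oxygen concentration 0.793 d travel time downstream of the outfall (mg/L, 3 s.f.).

DO ≈ 7.04 mg/L

Mixed DO = (13.6×9.59 + 2.15×1.48)/(13.6+2.15) = 133.6/15.75 = 8.483 mg/L.
Mixed L₀ = (13.6×4.56 + 2.15×162)/(15.75) = 410.3/15.75 = 26.05 mg/L.
Initial deficit D₀ = C_s − DO₀ = 11.2 − 8.483 = 2.717 mg/L.
D(0.793) = [0.224×26.05/(0.983−0.224)](e^(−0.224×0.793) − e^(−0.983×0.793)) + 2.717 e^(−0.983×0.793)
= 7.689 × (0.8373 − 0.4586) + 2.717 × 0.4586 = 4.157 mg/L.
DO = 11.2 − 4.157 = 7.043 mg/L.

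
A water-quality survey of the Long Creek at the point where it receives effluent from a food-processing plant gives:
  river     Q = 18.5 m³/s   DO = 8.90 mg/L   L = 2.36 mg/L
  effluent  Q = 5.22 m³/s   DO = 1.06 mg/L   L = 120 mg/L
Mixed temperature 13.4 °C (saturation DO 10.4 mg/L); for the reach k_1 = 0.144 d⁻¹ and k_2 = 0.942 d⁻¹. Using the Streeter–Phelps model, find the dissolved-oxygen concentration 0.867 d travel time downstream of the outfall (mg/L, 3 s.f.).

Mixed DO = (18.5×8.90 + 5.22×1.06)/(18.5+5.22) = 170.2/23.72 = 7.175 mg/L.
Mixed L₀ = (18.5×2.36 + 5.22×120)/(23.72) = 670.1/23.72 = 28.25 mg/L.
Initial deficit D₀ = C_s − DO₀ = 10.4 − 7.175 = 3.225 mg/L.
D(0.867) = [0.144×28.25/(0.942−0.144)](e^(−0.144×0.867) − e^(−0.942×0.867)) + 3.225 e^(−0.942×0.867)
= 5.098 × (0.8826 − 0.4419) + 3.225 × 0.4419 = 3.672 mg/L.
DO = 10.4 − 3.672 = 6.728 mg/L.

DO ≈ 6.73 mg/L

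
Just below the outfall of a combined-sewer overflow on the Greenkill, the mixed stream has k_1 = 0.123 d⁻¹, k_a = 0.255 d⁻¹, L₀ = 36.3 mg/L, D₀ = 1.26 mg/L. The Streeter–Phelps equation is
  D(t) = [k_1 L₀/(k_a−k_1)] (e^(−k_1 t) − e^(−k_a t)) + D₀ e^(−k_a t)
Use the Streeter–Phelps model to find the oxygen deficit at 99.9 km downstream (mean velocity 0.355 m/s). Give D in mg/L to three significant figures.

Travel time t = x/v = 99.9 km / (0.355 m/s) = 99900 m / 0.355 m/s = 281400 s = 3.257 d.
k_1 L₀/(k_a−k_1) = 0.123×36.3/(0.255−0.123) = 4.465/0.1320 = 33.82 mg/L.
e^(−k_1 t) = e^(−0.123×3.257) = 0.6699; e^(−k_a t) = e^(−0.255×3.257) = 0.4358.
D = 33.82 × (0.6699 − 0.4358) + 1.26 × 0.4358 = 7.918 + 0.5491 = 8.467 mg/L.

D ≈ 8.47 mg/L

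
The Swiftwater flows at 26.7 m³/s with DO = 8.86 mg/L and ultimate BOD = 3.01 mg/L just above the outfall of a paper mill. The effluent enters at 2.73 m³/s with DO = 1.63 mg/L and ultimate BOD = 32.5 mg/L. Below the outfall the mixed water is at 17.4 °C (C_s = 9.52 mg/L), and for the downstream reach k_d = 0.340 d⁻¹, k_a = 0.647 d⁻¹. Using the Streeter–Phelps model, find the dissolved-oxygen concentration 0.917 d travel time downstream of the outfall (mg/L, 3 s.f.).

DO ≈ 7.64 mg/L

Mixed DO = (26.7×8.86 + 2.73×1.63)/(26.7+2.73) = 241.0/29.43 = 8.189 mg/L.
Mixed L₀ = (26.7×3.01 + 2.73×32.5)/(29.43) = 169.1/29.43 = 5.746 mg/L.
Initial deficit D₀ = C_s − DO₀ = 9.52 − 8.189 = 1.331 mg/L.
D(0.917) = [0.340×5.746/(0.647−0.340)](e^(−0.340×0.917) − e^(−0.647×0.917)) + 1.331 e^(−0.647×0.917)
= 6.363 × (0.7321 − 0.5525) + 1.331 × 0.5525 = 1.878 mg/L.
DO = 9.52 − 1.878 = 7.642 mg/L.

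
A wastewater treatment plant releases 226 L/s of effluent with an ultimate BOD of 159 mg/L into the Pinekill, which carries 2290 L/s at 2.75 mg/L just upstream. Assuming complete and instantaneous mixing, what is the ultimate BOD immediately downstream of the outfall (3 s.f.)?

16.8 mg/L

Flow-weighted mixing: C = (Q_r C_r + Q_w C_w)/(Q_r + Q_w)
= (2290×2.75 + 226×159)/(2290 + 226) = 42230/2516 = 16.79 mg/L.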